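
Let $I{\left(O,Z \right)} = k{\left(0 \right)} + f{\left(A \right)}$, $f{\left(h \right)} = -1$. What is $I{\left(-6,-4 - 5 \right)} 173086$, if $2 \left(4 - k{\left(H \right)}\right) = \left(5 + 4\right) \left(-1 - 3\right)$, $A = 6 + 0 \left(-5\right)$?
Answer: $3634806$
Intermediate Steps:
$A = 6$ ($A = 6 + 0 = 6$)
$k{\left(H \right)} = 22$ ($k{\left(H \right)} = 4 - \frac{\left(5 + 4\right) \left(-1 - 3\right)}{2} = 4 - \frac{9 \left(-4\right)}{2} = 4 - -18 = 4 + 18 = 22$)
$I{\left(O,Z \right)} = 21$ ($I{\left(O,Z \right)} = 22 - 1 = 21$)
$I{\left(-6,-4 - 5 \right)} 173086 = 21 \cdot 173086 = 3634806$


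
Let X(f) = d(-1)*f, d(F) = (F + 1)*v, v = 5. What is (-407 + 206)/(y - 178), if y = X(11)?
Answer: 201/178 ≈ 1.1292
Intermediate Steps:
d(F) = 5 + 5*F (d(F) = (F + 1)*5 = (1 + F)*5 = 5 + 5*F)
X(f) = 0 (X(f) = (5 + 5*(-1))*f = (5 - 5)*f = 0*f = 0)
y = 0
(-407 + 206)/(y - 178) = (-407 + 206)/(0 - 178) = -201/(-178) = -201*(-1/178) = 201/178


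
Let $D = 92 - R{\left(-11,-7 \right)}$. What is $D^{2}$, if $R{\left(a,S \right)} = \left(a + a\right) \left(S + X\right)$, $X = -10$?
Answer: $79524$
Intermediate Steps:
$R{\left(a,S \right)} = 2 a \left(-10 + S\right)$ ($R{\left(a,S \right)} = \left(a + a\right) \left(S - 10\right) = 2 a \left(-10 + S\right)$)
$D = -282$ ($D = 92 - 2 \left(-11\right) \left(-10 - 7\right) = 92 - 2 \left(-11\right) \left(-17\right) = 92 - 374 = -282$)
$D^{2} = \left(-282\right)^{2} = 79524$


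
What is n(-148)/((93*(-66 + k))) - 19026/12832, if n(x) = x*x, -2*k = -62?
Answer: -171500879/20884080 ≈ -8.2120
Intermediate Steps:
k = 31 (k = -½*(-62) = 31)
n(x) = x²
n(-148)/((93*(-66 + k))) - 19026/12832 = (-148)²/((93*(-66 + 31))) - 19026/12832 = 21904/((93*(-35))) - 19026*1/12832 = 21904/(-3255) - 9513/6416 = 21904*(-1/3255) - 9513/6416 = -21904/3255 - 9513/6416 = -171500879/20884080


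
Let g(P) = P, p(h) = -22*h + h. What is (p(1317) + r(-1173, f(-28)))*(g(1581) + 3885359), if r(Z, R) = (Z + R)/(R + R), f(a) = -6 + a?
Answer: -107432106395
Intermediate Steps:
p(h) = -21*h
r(Z, R) = (R + Z)/(2*R) (r(Z, R) = (R + Z)/((2*R)) = (R + Z)*(1/(2*R)) = (R + Z)/(2*R))
(p(1317) + r(-1173, f(-28)))*(g(1581) + 3885359) = (-21*1317 + ((-6 - 28) - 1173)/(2*(-6 - 28)))*(1581 + 3885359) = (-27657 + (1/2)*(-34 - 1173)/(-34))*3886940 = (-27657 + (1/2)*(-1/34)*(-1207))*3886940 = (-27657 + 71/4)*3886940 = -110557/4*3886940 = -107432106395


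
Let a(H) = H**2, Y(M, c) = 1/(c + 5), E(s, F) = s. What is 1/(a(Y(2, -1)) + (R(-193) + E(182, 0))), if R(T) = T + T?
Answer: -16/3263 ≈ -0.0049035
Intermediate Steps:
R(T) = 2*T
Y(M, c) = 1/(5 + c)
1/(a(Y(2, -1)) + (R(-193) + E(182, 0))) = 1/((1/(5 - 1))**2 + (2*(-193) + 182)) = 1/((1/4)**2 + (-386 + 182)) = 1/((1/4)**2 - 204) = 1/(1/16 - 204) = 1/(-3263/16) = -16/3263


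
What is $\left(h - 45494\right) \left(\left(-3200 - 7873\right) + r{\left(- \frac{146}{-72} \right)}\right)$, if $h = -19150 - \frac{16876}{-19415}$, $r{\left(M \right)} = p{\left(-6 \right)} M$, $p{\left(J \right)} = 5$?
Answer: $\frac{124959634507748}{174735} \approx 7.1514 \cdot 10^{8}$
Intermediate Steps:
$r{\left(M \right)} = 5 M$
$h = - \frac{371780374}{19415}$ ($h = -19150 - 16876 \left(- \frac{1}{19415}\right) = -19150 - - \frac{16876}{19415} = -19150 + \frac{16876}{19415} = - \frac{371780374}{19415} \approx -19149.0$)
$\left(h - 45494\right) \left(\left(-3200 - 7873\right) + r{\left(- \frac{146}{-72} \right)}\right) = \left(- \frac{371780374}{19415} - 45494\right) \left(\left(-3200 - 7873\right) + 5 \left(- \frac{146}{-72}\right)\right) = - \frac{1255046384 \left(\left(-3200 - 7873\right) + 5 \left(\left(-146\right) \left(- \frac{1}{72}\right)\right)\right)}{19415} = - \frac{1255046384 \left(-11073 + 5 \cdot \frac{73}{36}\right)}{19415} = - \frac{1255046384 \left(-11073 + \frac{365}{36}\right)}{19415} = \left(- \frac{1255046384}{19415}\right) \left(- \frac{398263}{36}\right) = \frac{124959634507748}{174735}$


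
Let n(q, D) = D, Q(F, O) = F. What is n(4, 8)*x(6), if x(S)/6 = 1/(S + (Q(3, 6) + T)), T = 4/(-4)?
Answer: 6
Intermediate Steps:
T = -1 (T = 4*(-¼) = -1)
x(S) = 6/(2 + S) (x(S) = 6/(S + (3 - 1)) = 6/(S + 2) = 6/(2 + S))
n(4, 8)*x(6) = 8*(6/(2 + 6)) = 8*(6/8) = 8*(6*(⅛)) = 8*(¾) = 6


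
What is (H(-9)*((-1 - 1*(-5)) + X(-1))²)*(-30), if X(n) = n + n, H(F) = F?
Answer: 1080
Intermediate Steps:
X(n) = 2*n
(H(-9)*((-1 - 1*(-5)) + X(-1))²)*(-30) = -9*((-1 - 1*(-5)) + 2*(-1))²*(-30) = -9*((-1 + 5) - 2)²*(-30) = -9*(4 - 2)²*(-30) = -9*2²*(-30) = -9*4*(-30) = -36*(-30) = 1080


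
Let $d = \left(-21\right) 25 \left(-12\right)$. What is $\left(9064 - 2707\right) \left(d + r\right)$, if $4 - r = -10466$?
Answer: $106606890$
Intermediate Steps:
$r = 10470$ ($r = 4 - -10466 = 4 + 10466 = 10470$)
$d = 6300$ ($d = \left(-525\right) \left(-12\right) = 6300$)
$\left(9064 - 2707\right) \left(d + r\right) = \left(9064 - 2707\right) \left(6300 + 10470\right) = 6357 \cdot 16770 = 106606890$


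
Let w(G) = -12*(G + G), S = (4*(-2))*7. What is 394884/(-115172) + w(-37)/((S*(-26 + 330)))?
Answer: -213274311/61271504 ≈ -3.4808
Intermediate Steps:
S = -56 (S = -8*7 = -56)
w(G) = -24*G
394884/(-115172) + w(-37)/((S*(-26 + 330))) = 394884/(-115172) + (-24*(-37))/((-56*(-26 + 330))) = 394884*(-1/115172) + 888/((-56*304)) = -98721/28793 + 888/(-17024) = -98721/28793 + 888*(-1/17024) = -98721/28793 - 111/2128 = -213274311/61271504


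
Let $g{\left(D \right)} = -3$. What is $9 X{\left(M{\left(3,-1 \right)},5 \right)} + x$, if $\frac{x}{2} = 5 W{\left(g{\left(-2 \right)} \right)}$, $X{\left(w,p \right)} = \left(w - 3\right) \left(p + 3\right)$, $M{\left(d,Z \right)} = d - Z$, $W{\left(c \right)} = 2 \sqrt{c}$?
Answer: $72 + 20 i \sqrt{3} \approx 72.0 + 34.641 i$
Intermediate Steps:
$X{\left(w,p \right)} = \left(-3 + w\right) \left(3 + p\right)$
$x = 20 i \sqrt{3}$ ($x = 2 \cdot 5 \cdot 2 \sqrt{-3} = 2 \cdot 5 \cdot 2 i \sqrt{3} = 2 \cdot 10 i \sqrt{3} = 20 i \sqrt{3} \approx 34.641 i$)
$9 X{\left(M{\left(3,-1 \right)},5 \right)} + x = 9 \left(-9 - 15 + 3 \left(3 - -1\right) + 5 \left(3 - -1\right)\right) + 20 i \sqrt{3} = 9 \left(-9 - 15 + 3 \left(3 + 1\right) + 5 \left(3 + 1\right)\right) + 20 i \sqrt{3} = 9 \left(-9 - 15 + 3 \cdot 4 + 5 \cdot 4\right) + 20 i \sqrt{3} = 9 \left(-9 - 15 + 12 + 20\right) + 20 i \sqrt{3} = 9 \cdot 8 + 20 i \sqrt{3} = 72 + 20 i \sqrt{3}$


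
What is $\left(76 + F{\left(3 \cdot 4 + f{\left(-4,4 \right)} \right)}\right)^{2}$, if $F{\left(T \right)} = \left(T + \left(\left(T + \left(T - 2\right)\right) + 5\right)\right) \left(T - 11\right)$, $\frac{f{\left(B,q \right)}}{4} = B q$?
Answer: $94381225$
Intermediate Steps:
$f{\left(B,q \right)} = 4 B q$
$F{\left(T \right)} = \left(-11 + T\right) \left(3 + 3 T\right)$ ($F{\left(T \right)} = \left(T + \left(\left(T + \left(T - 2\right)\right) + 5\right)\right) \left(-11 + T\right) = \left(T + \left(\left(T + \left(-2 + T\right)\right) + 5\right)\right) \left(-11 + T\right) = \left(T + \left(\left(-2 + 2 T\right) + 5\right)\right) \left(-11 + T\right) = \left(T + \left(3 + 2 T\right)\right) \left(-11 + T\right) = \left(3 + 3 T\right) \left(-11 + T\right) = \left(-11 + T\right) \left(3 + 3 T\right)$)
$\left(76 + F{\left(3 \cdot 4 + f{\left(-4,4 \right)} \right)}\right)^{2} = \left(76 - \left(33 - 3 \left(3 \cdot 4 + 4 \left(-4\right) 4\right)^{2} + 30 \left(3 \cdot 4 + 4 \left(-4\right) 4\right)\right)\right)^{2} = \left(76 - \left(33 - 3 \left(12 - 64\right)^{2} + 30 \left(12 - 64\right)\right)\right)^{2} = \left(76 - \left(-1527 - 8112\right)\right)^{2} = \left(76 + \left(-33 + 1560 + 3 \cdot 2704\right)\right)^{2} = \left(76 + \left(-33 + 1560 + 8112\right)\right)^{2} = \left(76 + 9639\right)^{2} = 9715^{2} = 94381225$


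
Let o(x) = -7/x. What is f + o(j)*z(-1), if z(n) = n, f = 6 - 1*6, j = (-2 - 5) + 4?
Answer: -7/3 ≈ -2.3333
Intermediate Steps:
j = -3 (j = -7 + 4 = -3)
f = 0 (f = 6 - 6 = 0)
f + o(j)*z(-1) = 0 - 7/(-3)*(-1) = 0 - 7*(-⅓)*(-1) = 0 + (7/3)*(-1) = 0 - 7/3 = -7/3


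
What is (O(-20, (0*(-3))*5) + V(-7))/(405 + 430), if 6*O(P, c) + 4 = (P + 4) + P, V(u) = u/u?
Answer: -17/2505 ≈ -0.0067864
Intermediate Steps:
V(u) = 1
O(P, c) = P/3 (O(P, c) = -⅔ + ((P + 4) + P)/6 = -⅔ + ((4 + P) + P)/6 = -⅔ + (4 + 2*P)/6 = -⅔ + (⅔ + P/3) = P/3)
(O(-20, (0*(-3))*5) + V(-7))/(405 + 430) = ((⅓)*(-20) + 1)/(405 + 430) = (-20/3 + 1)/835 = -17/3*1/835 = -17/2505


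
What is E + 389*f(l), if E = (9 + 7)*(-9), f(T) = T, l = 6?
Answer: 2190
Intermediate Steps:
E = -144 (E = 16*(-9) = -144)
E + 389*f(l) = -144 + 389*6 = -144 + 2334 = 2190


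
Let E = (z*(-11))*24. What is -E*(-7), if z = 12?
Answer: -22176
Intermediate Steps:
E = -3168 (E = (12*(-11))*24 = -132*24 = -3168)
-E*(-7) = -(-3168)*(-7) = -1*22176 = -22176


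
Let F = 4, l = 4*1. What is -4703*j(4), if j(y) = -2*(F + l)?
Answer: 75248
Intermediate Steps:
l = 4
j(y) = -16 (j(y) = -2*(4 + 4) = -2*8 = -16)
-4703*j(4) = -4703*(-16) = 75248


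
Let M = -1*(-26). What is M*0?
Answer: 0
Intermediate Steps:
M = 26
M*0 = 26*0 = 0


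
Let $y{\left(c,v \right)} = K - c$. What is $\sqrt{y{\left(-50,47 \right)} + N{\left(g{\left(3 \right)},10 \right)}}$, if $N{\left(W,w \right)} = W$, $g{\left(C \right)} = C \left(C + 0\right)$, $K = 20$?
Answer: $\sqrt{79} \approx 8.8882$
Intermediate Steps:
$g{\left(C \right)} = C^{2}$ ($g{\left(C \right)} = C C = C^{2}$)
$y{\left(c,v \right)} = 20 - c$
$\sqrt{y{\left(-50,47 \right)} + N{\left(g{\left(3 \right)},10 \right)}} = \sqrt{\left(20 - -50\right) + 3^{2}} = \sqrt{\left(20 + 50\right) + 9} = \sqrt{70 + 9} = \sqrt{79}$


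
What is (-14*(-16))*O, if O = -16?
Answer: -3584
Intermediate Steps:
(-14*(-16))*O = -14*(-16)*(-16) = 224*(-16) = -3584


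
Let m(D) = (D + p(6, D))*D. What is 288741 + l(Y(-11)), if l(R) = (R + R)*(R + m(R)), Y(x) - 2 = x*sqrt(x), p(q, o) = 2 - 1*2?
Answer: 270131 + 28930*I*sqrt(11) ≈ 2.7013e+5 + 95950.0*I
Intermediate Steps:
p(q, o) = 0 (p(q, o) = 2 - 2 = 0)
m(D) = D**2 (m(D) = (D + 0)*D = D*D = D**2)
Y(x) = 2 + x**(3/2) (Y(x) = 2 + x*sqrt(x) = 2 + x**(3/2))
l(R) = 2*R*(R + R**2) (l(R) = (R + R)*(R + R**2) = (2*R)*(R + R**2) = 2*R*(R + R**2))
288741 + l(Y(-11)) = 288741 + 2*(2 + (-11)**(3/2))**2*(1 + (2 + (-11)**(3/2))) = 288741 + 2*(2 - 11*I*sqrt(11))**2*(1 + (2 - 11*I*sqrt(11))) = 288741 + 2*(2 - 11*I*sqrt(11))**2*(3 - 11*I*sqrt(11))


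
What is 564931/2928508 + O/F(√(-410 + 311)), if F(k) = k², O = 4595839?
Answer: -111230540083/2396052 ≈ -46422.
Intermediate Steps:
564931/2928508 + O/F(√(-410 + 311)) = 564931/2928508 + 4595839/((√(-410 + 311))²) = 564931*(1/2928508) + 4595839/((√(-99))²) = 564931/2928508 + 4595839/((3*I*√11)²) = 564931/2928508 + 4595839/(-99) = 564931/2928508 + 4595839*(-1/99) = 564931/2928508 - 4595839/99 = -111230540083/2396052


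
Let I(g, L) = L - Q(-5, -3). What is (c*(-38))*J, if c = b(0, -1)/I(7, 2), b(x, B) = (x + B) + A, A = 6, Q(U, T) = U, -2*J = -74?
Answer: -7030/7 ≈ -1004.3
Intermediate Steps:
J = 37 (J = -½*(-74) = 37)
I(g, L) = 5 + L (I(g, L) = L - 1*(-5) = L + 5 = 5 + L)
b(x, B) = 6 + B + x (b(x, B) = (x + B) + 6 = (B + x) + 6 = 6 + B + x)
c = 5/7 (c = (6 - 1 + 0)/(5 + 2) = 5/7 ≈ 0.71429)
(c*(-38))*J = ((5/7)*(-38))*37 = -190/7*37 = -7030/7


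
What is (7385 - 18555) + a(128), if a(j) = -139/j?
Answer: -1429899/128 ≈ -11171.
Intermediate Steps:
(7385 - 18555) + a(128) = (7385 - 18555) - 139/128 = -11170 - 139*1/128 = -11170 - 139/128 = -1429899/128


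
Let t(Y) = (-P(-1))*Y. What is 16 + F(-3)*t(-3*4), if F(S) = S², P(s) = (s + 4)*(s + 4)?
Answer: 988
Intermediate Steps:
P(s) = (4 + s)² (P(s) = (4 + s)*(4 + s) = (4 + s)²)
t(Y) = -9*Y (t(Y) = (-(4 - 1)²)*Y = (-1*3²)*Y = (-1*9)*Y = -9*Y)
16 + F(-3)*t(-3*4) = 16 + (-3)²*(-(-27)*4) = 16 + 9*(-9*(-12)) = 16 + 9*108 = 16 + 972 = 988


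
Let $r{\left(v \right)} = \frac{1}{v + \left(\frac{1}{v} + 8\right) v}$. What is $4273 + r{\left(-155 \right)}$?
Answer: $\frac{5956561}{1394} \approx 4273.0$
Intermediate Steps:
$r{\left(v \right)} = \frac{1}{v + v \left(8 + \frac{1}{v}\right)}$ ($r{\left(v \right)} = \frac{1}{v + \left(8 + \frac{1}{v}\right) v} = \frac{1}{v + v \left(8 + \frac{1}{v}\right)}$)
$4273 + r{\left(-155 \right)} = 4273 + \frac{1}{1 + 9 \left(-155\right)} = 4273 + \frac{1}{1 - 1395} = 4273 + \frac{1}{-1394} = 4273 - \frac{1}{1394} = \frac{5956561}{1394}$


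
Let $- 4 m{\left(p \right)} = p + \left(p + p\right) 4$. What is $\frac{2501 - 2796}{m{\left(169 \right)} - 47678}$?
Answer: $\frac{1180}{192233} \approx 0.0061384$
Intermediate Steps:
$m{\left(p \right)} = - \frac{9 p}{4}$ ($m{\left(p \right)} = - \frac{p + \left(p + p\right) 4}{4} = - \frac{p + 2 p 4}{4} = - \frac{p + 8 p}{4} = - \frac{9 p}{4}$)
$\frac{2501 - 2796}{m{\left(169 \right)} - 47678} = \frac{2501 - 2796}{\left(- \frac{9}{4}\right) 169 - 47678} = - \frac{295}{- \frac{1521}{4} - 47678} = - \frac{295}{- \frac{192233}{4}} = \left(-295\right) \left(- \frac{4}{192233}\right) = \frac{1180}{192233}$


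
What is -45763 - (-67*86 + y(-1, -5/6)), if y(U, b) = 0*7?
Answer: -40001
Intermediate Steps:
y(U, b) = 0
-45763 - (-67*86 + y(-1, -5/6)) = -45763 - (-67*86 + 0) = -45763 - (-5762 + 0) = -45763 - 1*(-5762) = -45763 + 5762 = -40001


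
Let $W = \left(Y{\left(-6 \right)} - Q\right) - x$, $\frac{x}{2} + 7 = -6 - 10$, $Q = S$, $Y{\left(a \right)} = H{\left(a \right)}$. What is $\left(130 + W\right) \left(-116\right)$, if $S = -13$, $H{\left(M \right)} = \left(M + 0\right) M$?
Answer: $-26100$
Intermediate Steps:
$H{\left(M \right)} = M^{2}$ ($H{\left(M \right)} = M M = M^{2}$)
$Y{\left(a \right)} = a^{2}$
$Q = -13$
$x = -46$ ($x = -14 + 2 \left(-6 - 10\right) = -14 + 2 \left(-16\right) = -14 - 32 = -46$)
$W = 95$ ($W = \left(\left(-6\right)^{2} - -13\right) - -46 = \left(36 + 13\right) + 46 = 49 + 46 = 95$)
$\left(130 + W\right) \left(-116\right) = \left(130 + 95\right) \left(-116\right) = 225 \left(-116\right) = -26100$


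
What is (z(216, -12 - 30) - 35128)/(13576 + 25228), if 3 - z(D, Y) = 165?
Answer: -17645/19402 ≈ -0.90944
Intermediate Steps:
z(D, Y) = -162 (z(D, Y) = 3 - 1*165 = 3 - 165 = -162)
(z(216, -12 - 30) - 35128)/(13576 + 25228) = (-162 - 35128)/(13576 + 25228) = -35290/38804 = -35290*1/38804 = -17645/19402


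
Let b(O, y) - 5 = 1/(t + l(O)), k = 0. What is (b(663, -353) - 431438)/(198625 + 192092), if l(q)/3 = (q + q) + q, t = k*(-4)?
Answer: -2574360710/2331408339 ≈ -1.1042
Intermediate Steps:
t = 0 (t = 0*(-4) = 0)
l(q) = 9*q (l(q) = 3*((q + q) + q) = 3*(2*q + q) = 3*(3*q) = 9*q)
b(O, y) = 5 + 1/(9*O) (b(O, y) = 5 + 1/(0 + 9*O) = 5 + 1/(9*O))
(b(663, -353) - 431438)/(198625 + 192092) = ((5 + (⅑)/663) - 431438)/(198625 + 192092) = ((5 + (⅑)*(1/663)) - 431438)/390717 = ((5 + 1/5967) - 431438)*(1/390717) = (29836/5967 - 431438)*(1/390717) = -2574360710/5967*1/390717 = -2574360710/2331408339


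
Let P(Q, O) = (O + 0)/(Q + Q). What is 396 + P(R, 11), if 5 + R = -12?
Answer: 13453/34 ≈ 395.68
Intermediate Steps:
R = -17 (R = -5 - 12 = -17)
P(Q, O) = O/(2*Q) (P(Q, O) = O/((2*Q)) = O*(1/(2*Q)) = O/(2*Q))
396 + P(R, 11) = 396 + (½)*11/(-17) = 396 + (½)*11*(-1/17) = 396 - 11/34 = 13453/34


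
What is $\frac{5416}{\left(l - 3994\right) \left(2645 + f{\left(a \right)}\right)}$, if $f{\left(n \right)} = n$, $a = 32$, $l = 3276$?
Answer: $- \frac{2708}{961043} \approx -0.0028178$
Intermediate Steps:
$\frac{5416}{\left(l - 3994\right) \left(2645 + f{\left(a \right)}\right)} = \frac{5416}{\left(3276 - 3994\right) \left(2645 + 32\right)} = \frac{5416}{\left(-718\right) 2677} = \frac{5416}{-1922086} = 5416 \left(- \frac{1}{1922086}\right) = - \frac{2708}{961043}$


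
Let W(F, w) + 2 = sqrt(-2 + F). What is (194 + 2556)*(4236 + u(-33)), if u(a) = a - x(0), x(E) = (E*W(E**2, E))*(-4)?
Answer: 11558250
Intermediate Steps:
W(F, w) = -2 + sqrt(-2 + F)
x(E) = -4*E*(-2 + sqrt(-2 + E**2)) (x(E) = (E*(-2 + sqrt(-2 + E**2)))*(-4) = -4*E*(-2 + sqrt(-2 + E**2)))
u(a) = a (u(a) = a - 4*0*(2 - sqrt(-2 + 0**2)) = a - 4*0*(2 - sqrt(-2 + 0)) = a - 4*0*(2 - sqrt(-2)) = a - 4*0*(2 - I*sqrt(2)) = a - 1*0 = a + 0 = a)
(194 + 2556)*(4236 + u(-33)) = (194 + 2556)*(4236 - 33) = 2750*4203 = 11558250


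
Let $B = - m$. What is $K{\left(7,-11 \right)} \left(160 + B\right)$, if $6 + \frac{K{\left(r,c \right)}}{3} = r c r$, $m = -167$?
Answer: $-534645$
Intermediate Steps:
$B = 167$ ($B = \left(-1\right) \left(-167\right) = 167$)
$K{\left(r,c \right)} = -18 + 3 c r^{2}$ ($K{\left(r,c \right)} = -18 + 3 r c r = -18 + 3 c r r = -18 + 3 c r^{2}$)
$K{\left(7,-11 \right)} \left(160 + B\right) = \left(-18 + 3 \left(-11\right) 7^{2}\right) \left(160 + 167\right) = \left(-18 + 3 \left(-11\right) 49\right) 327 = \left(-18 - 1617\right) 327 = \left(-1635\right) 327 = -534645$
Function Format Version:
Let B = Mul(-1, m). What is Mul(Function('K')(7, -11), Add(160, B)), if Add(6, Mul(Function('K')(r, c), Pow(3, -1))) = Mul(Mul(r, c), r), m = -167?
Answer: -534645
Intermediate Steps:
B = 167 (B = Mul(-1, -167) = 167)
Function('K')(r, c) = Add(-18, Mul(3, c, Pow(r, 2))) (Function('K')(r, c) = Add(-18, Mul(3, Mul(Mul(r, c), r))) = Add(-18, Mul(3, Mul(Mul(c, r), r))) = Add(-18, Mul(3, Mul(c, Pow(r, 2)))) = Add(-18, Mul(3, c, Pow(r, 2))))
Mul(Function('K')(7, -11), Add(160, B)) = Mul(Add(-18, Mul(3, -11, Pow(7, 2))), Add(160, 167)) = Mul(Add(-18, Mul(3, -11, 49)), 327) = Mul(Add(-18, -1617), 327) = Mul(-1635, 327) = -534645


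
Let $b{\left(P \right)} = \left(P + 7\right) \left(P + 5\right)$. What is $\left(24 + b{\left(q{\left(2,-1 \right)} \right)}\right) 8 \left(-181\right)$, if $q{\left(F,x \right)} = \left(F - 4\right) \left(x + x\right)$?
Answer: $-178104$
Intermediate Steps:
$q{\left(F,x \right)} = 2 x \left(-4 + F\right)$ ($q{\left(F,x \right)} = \left(-4 + F\right) 2 x = 2 x \left(-4 + F\right)$)
$b{\left(P \right)} = \left(5 + P\right) \left(7 + P\right)$ ($b{\left(P \right)} = \left(7 + P\right) \left(5 + P\right) = \left(5 + P\right) \left(7 + P\right)$)
$\left(24 + b{\left(q{\left(2,-1 \right)} \right)}\right) 8 \left(-181\right) = \left(24 + \left(35 + \left(2 \left(-1\right) \left(-4 + 2\right)\right)^{2} + 12 \cdot 2 \left(-1\right) \left(-4 + 2\right)\right)\right) 8 \left(-181\right) = \left(24 + \left(35 + \left(2 \left(-1\right) \left(-2\right)\right)^{2} + 12 \cdot 2 \left(-1\right) \left(-2\right)\right)\right) 8 \left(-181\right) = \left(24 + \left(35 + 4^{2} + 12 \cdot 4\right)\right) 8 \left(-181\right) = \left(24 + \left(35 + 16 + 48\right)\right) 8 \left(-181\right) = \left(24 + 99\right) 8 \left(-181\right) = 123 \cdot 8 \left(-181\right) = 984 \left(-181\right) = -178104$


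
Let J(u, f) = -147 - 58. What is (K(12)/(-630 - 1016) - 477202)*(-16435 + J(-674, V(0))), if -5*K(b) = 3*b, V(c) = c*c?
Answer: 6535147713536/823 ≈ 7.9406e+9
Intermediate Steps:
V(c) = c**2
K(b) = -3*b/5
J(u, f) = -205
(K(12)/(-630 - 1016) - 477202)*(-16435 + J(-674, V(0))) = ((-3/5*12)/(-630 - 1016) - 477202)*(-16435 - 205) = (-36/5/(-1646) - 477202)*(-16640) = (-36/5*(-1/1646) - 477202)*(-16640) = (18/4115 - 477202)*(-16640) = -1963686212/4115*(-16640) = 6535147713536/823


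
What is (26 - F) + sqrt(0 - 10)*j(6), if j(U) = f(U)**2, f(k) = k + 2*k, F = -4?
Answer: 30 + 324*I*sqrt(10) ≈ 30.0 + 1024.6*I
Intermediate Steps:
f(k) = 3*k
j(U) = 9*U**2 (j(U) = (3*U)**2 = 9*U**2)
(26 - F) + sqrt(0 - 10)*j(6) = (26 - 1*(-4)) + sqrt(0 - 10)*(9*6**2) = (26 + 4) + sqrt(-10)*(9*36) = 30 + (I*sqrt(10))*324 = 30 + 324*I*sqrt(10)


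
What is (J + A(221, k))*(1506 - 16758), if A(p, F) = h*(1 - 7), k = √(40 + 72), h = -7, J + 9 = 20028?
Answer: -305970372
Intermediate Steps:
J = 20019 (J = -9 + 20028 = 20019)
k = 4*√7 (k = √112 = 4*√7 ≈ 10.583)
A(p, F) = 42 (A(p, F) = -7*(1 - 7) = -7*(-6) = 42)
(J + A(221, k))*(1506 - 16758) = (20019 + 42)*(1506 - 16758) = 20061*(-15252) = -305970372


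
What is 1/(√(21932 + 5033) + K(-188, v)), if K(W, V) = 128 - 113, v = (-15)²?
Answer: -3/5348 + √26965/26740 ≈ 0.0055800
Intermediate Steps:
v = 225
K(W, V) = 15
1/(√(21932 + 5033) + K(-188, v)) = 1/(√(21932 + 5033) + 15) = 1/(√26965 + 15) = 1/(15 + √26965)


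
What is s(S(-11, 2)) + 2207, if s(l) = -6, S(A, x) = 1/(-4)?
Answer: 2201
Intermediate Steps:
S(A, x) = -¼
s(S(-11, 2)) + 2207 = -6 + 2207 = 2201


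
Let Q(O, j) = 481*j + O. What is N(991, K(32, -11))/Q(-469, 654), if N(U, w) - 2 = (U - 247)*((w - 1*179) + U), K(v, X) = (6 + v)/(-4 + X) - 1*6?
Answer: 2988906/1570525 ≈ 1.9031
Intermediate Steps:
Q(O, j) = O + 481*j
K(v, X) = -6 + (6 + v)/(-4 + X) (K(v, X) = (6 + v)/(-4 + X) - 6 = -6 + (6 + v)/(-4 + X))
N(U, w) = 2 + (-247 + U)*(-179 + U + w) (N(U, w) = 2 + (U - 247)*((w - 1*179) + U) = 2 + (-247 + U)*((w - 179) + U) = 2 + (-247 + U)*((-179 + w) + U) = 2 + (-247 + U)*(-179 + U + w))
N(991, K(32, -11))/Q(-469, 654) = (44215 + 991**2 - 426*991 - 247*(30 + 32 - 6*(-11))/(-4 - 11) + 991*((30 + 32 - 6*(-11))/(-4 - 11)))/(-469 + 481*654) = (44215 + 982081 - 422166 - 247*(30 + 32 + 66)/(-15) + 991*((30 + 32 + 66)/(-15)))/(-469 + 314574) = (44215 + 982081 - 422166 - (-247)*128/15 + 991*(-1/15*128))/314105 = (44215 + 982081 - 422166 - 247*(-128/15) + 991*(-128/15))*(1/314105) = (44215 + 982081 - 422166 + 31616/15 - 126848/15)*(1/314105) = (2988906/5)*(1/314105) = 2988906/1570525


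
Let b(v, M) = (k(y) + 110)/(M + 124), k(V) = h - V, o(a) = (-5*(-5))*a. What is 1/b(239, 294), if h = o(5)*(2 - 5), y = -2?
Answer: -418/263 ≈ -1.5894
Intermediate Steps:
o(a) = 25*a
h = -375 (h = (25*5)*(2 - 5) = 125*(-3) = -375)
k(V) = -375 - V
b(v, M) = -263/(124 + M) (b(v, M) = ((-375 - 1*(-2)) + 110)/(M + 124) = ((-375 + 2) + 110)/(124 + M) = (-373 + 110)/(124 + M) = -263/(124 + M))
1/b(239, 294) = 1/(-263/(124 + 294)) = 1/(-263/418) = -418/263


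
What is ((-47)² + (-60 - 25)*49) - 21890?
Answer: -23846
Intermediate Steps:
((-47)² + (-60 - 25)*49) - 21890 = (2209 - 85*49) - 21890 = (2209 - 4165) - 21890 = -1956 - 21890 = -23846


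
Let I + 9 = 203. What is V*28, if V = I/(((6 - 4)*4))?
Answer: 679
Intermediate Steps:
I = 194 (I = -9 + 203 = 194)
V = 97/4 (V = 194/(((6 - 4)*4)) = 194/((2*4)) = 194/8 = 194*(1/8) = 97/4 ≈ 24.250)
V*28 = (97/4)*28 = 679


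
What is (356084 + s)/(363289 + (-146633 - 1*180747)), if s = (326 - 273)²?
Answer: 358893/35909 ≈ 9.9945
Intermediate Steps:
s = 2809 (s = 53² = 2809)
(356084 + s)/(363289 + (-146633 - 1*180747)) = (356084 + 2809)/(363289 + (-146633 - 1*180747)) = 358893/(363289 + (-146633 - 180747)) = 358893/(363289 - 327380) = 358893/35909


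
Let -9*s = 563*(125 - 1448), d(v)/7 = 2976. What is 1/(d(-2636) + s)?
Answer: 1/103593 ≈ 9.6532e-6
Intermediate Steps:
d(v) = 20832 (d(v) = 7*2976 = 20832)
s = 82761 (s = -563*(125 - 1448)/9 = -563*(-1323)/9 = -⅑*(-744849) = 82761)
1/(d(-2636) + s) = 1/(20832 + 82761) = 1/103593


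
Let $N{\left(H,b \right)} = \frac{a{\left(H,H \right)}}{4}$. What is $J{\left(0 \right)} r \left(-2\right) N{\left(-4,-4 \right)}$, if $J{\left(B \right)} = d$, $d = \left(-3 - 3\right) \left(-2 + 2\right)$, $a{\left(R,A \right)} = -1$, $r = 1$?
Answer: $0$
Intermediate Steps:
$N{\left(H,b \right)} = - \frac{1}{4}$
$d = 0$ ($d = \left(-6\right) 0 = 0$)
$J{\left(B \right)} = 0$
$J{\left(0 \right)} r \left(-2\right) N{\left(-4,-4 \right)} = 0 \cdot 1 \left(-2\right) \left(- \frac{1}{4}\right) = 0 \left(-2\right) \left(- \frac{1}{4}\right) = 0 \left(- \frac{1}{4}\right) = 0$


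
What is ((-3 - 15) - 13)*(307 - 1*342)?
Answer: 1085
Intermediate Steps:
((-3 - 15) - 13)*(307 - 1*342) = (-18 - 13)*(307 - 342) = -31*(-35) = 1085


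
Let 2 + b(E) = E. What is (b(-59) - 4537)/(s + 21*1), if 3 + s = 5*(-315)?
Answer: 4598/1557 ≈ 2.9531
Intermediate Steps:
s = -1578 (s = -3 + 5*(-315) = -3 - 1575 = -1578)
b(E) = -2 + E
(b(-59) - 4537)/(s + 21*1) = ((-2 - 59) - 4537)/(-1578 + 21*1) = (-61 - 4537)/(-1578 + 21) = -4598/(-1557) = -4598*(-1/1557) = 4598/1557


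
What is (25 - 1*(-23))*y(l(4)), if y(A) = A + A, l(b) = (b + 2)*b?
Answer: 2304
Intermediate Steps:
l(b) = b*(2 + b) (l(b) = (2 + b)*b = b*(2 + b))
y(A) = 2*A
(25 - 1*(-23))*y(l(4)) = (25 - 1*(-23))*(2*(4*(2 + 4))) = (25 + 23)*(2*(4*6)) = 48*(2*24) = 48*48 = 2304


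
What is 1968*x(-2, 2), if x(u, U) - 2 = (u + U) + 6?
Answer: 15744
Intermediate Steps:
x(u, U) = 8 + U + u (x(u, U) = 2 + ((u + U) + 6) = 2 + ((U + u) + 6) = 2 + (6 + U + u) = 8 + U + u)
1968*x(-2, 2) = 1968*(8 + 2 - 2) = 1968*8 = 15744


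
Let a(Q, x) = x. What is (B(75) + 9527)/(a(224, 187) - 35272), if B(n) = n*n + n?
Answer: -15227/35085 ≈ -0.43400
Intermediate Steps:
B(n) = n + n**2 (B(n) = n**2 + n = n + n**2)
(B(75) + 9527)/(a(224, 187) - 35272) = (75*(1 + 75) + 9527)/(187 - 35272) = (75*76 + 9527)/(-35085) = (5700 + 9527)*(-1/35085) = 15227*(-1/35085) = -15227/35085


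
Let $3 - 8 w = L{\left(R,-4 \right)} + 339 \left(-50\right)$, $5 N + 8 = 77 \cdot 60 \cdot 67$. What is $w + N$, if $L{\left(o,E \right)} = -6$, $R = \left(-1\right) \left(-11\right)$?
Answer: $\frac{2561051}{40} \approx 64026.0$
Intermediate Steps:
$R = 11$
$N = \frac{309532}{5}$ ($N = - \frac{8}{5} + \frac{77 \cdot 60 \cdot 67}{5} = - \frac{8}{5} + \frac{4620 \cdot 67}{5} = - \frac{8}{5} + \frac{1}{5} \cdot 309540 = - \frac{8}{5} + 61908 = \frac{309532}{5} \approx 61906.0$)
$w = \frac{16959}{8}$ ($w = \frac{3}{8} - \frac{-6 + 339 \left(-50\right)}{8} = \frac{3}{8} - \frac{-6 - 16950}{8} = \frac{3}{8} - - \frac{4239}{2} = \frac{3}{8} + \frac{4239}{2} = \frac{16959}{8} \approx 2119.9$)
$w + N = \frac{16959}{8} + \frac{309532}{5} = \frac{2561051}{40}$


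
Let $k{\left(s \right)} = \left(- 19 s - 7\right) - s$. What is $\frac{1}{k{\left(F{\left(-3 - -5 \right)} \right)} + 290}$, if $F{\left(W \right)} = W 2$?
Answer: $\frac{1}{203} \approx 0.0049261$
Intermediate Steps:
$F{\left(W \right)} = 2 W$
$k{\left(s \right)} = -7 - 20 s$ ($k{\left(s \right)} = \left(-7 - 19 s\right) - s = -7 - 20 s$)
$\frac{1}{k{\left(F{\left(-3 - -5 \right)} \right)} + 290} = \frac{1}{\left(-7 - 20 \cdot 2 \left(-3 - -5\right)\right) + 290} = \frac{1}{\left(-7 - 20 \cdot 2 \left(-3 + 5\right)\right) + 290} = \frac{1}{\left(-7 - 20 \cdot 2 \cdot 2\right) + 290} = \frac{1}{\left(-7 - 80\right) + 290} = \frac{1}{-87 + 290} = \frac{1}{203}$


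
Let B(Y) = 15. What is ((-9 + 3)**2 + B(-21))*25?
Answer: 1275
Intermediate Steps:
((-9 + 3)**2 + B(-21))*25 = ((-9 + 3)**2 + 15)*25 = ((-6)**2 + 15)*25 = (36 + 15)*25 = 51*25 = 1275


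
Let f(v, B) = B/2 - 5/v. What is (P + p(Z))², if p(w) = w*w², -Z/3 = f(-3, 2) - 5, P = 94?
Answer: 190969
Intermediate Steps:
f(v, B) = B/2 - 5/v (f(v, B) = B*(½) - 5/v = B/2 - 5/v)
Z = 7 (Z = -3*(((½)*2 - 5/(-3)) - 5) = -3*((1 - 5*(-⅓)) - 5) = -3*((1 + 5/3) - 5) = -3*(8/3 - 5) = -3*(-7/3) = 7)
p(w) = w³
(P + p(Z))² = (94 + 7³)² = (94 + 343)² = 437² = 190969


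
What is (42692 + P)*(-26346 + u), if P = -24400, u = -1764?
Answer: -514188120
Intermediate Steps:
(42692 + P)*(-26346 + u) = (42692 - 24400)*(-26346 - 1764) = 18292*(-28110) = -514188120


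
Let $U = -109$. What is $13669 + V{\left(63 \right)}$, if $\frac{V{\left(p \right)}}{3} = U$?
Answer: $13342$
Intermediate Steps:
$V{\left(p \right)} = -327$ ($V{\left(p \right)} = 3 \left(-109\right) = -327$)
$13669 + V{\left(63 \right)} = 13669 - 327 = 13342$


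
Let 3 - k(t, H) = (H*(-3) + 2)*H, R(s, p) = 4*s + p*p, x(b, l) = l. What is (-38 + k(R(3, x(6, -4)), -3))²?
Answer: 4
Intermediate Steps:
R(s, p) = p² + 4*s (R(s, p) = 4*s + p² = p² + 4*s)
k(t, H) = 3 - H*(2 - 3*H) (k(t, H) = 3 - (H*(-3) + 2)*H = 3 - (-3*H + 2)*H = 3 - (2 - 3*H)*H = 3 - H*(2 - 3*H))
(-38 + k(R(3, x(6, -4)), -3))² = (-38 + (3 - 2*(-3) + 3*(-3)²))² = (-38 + (3 + 6 + 3*9))² = (-38 + (3 + 6 + 27))² = (-38 + 36)² = (-2)² = 4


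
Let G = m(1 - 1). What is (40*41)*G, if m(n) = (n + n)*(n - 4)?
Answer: 0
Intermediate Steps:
m(n) = 2*n*(-4 + n) (m(n) = (2*n)*(-4 + n) = 2*n*(-4 + n))
G = 0 (G = 2*(1 - 1)*(-4 + (1 - 1)) = 2*0*(-4 + 0) = 2*0*(-4) = 0)
(40*41)*G = (40*41)*0 = 1640*0 = 0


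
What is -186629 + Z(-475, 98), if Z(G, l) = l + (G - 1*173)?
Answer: -187179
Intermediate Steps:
Z(G, l) = -173 + G + l (Z(G, l) = l + (G - 173) = l + (-173 + G) = -173 + G + l)
-186629 + Z(-475, 98) = -186629 + (-173 - 475 + 98) = -186629 - 550 = -187179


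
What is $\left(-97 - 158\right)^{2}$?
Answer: $65025$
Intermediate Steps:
$\left(-97 - 158\right)^{2} = \left(-255\right)^{2} = 65025$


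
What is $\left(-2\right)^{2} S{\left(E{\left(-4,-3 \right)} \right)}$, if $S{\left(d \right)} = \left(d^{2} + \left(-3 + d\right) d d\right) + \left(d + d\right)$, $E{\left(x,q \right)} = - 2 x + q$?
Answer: $340$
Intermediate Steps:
$E{\left(x,q \right)} = q - 2 x$
$S{\left(d \right)} = d^{2} + 2 d + d^{2} \left(-3 + d\right)$ ($S{\left(d \right)} = \left(d^{2} + d \left(-3 + d\right) d\right) + 2 d = \left(d^{2} + d^{2} \left(-3 + d\right)\right) + 2 d = d^{2} + 2 d + d^{2} \left(-3 + d\right)$)
$\left(-2\right)^{2} S{\left(E{\left(-4,-3 \right)} \right)} = \left(-2\right)^{2} \left(-3 - -8\right) \left(2 + \left(-3 - -8\right)^{2} - 2 \left(-3 - -8\right)\right) = 4 \left(-3 + 8\right) \left(2 + \left(-3 + 8\right)^{2} - 2 \left(-3 + 8\right)\right) = 4 \cdot 5 \left(2 + 5^{2} - 10\right) = 4 \cdot 5 \left(2 + 25 - 10\right) = 4 \cdot 5 \cdot 17 = 4 \cdot 85 = 340$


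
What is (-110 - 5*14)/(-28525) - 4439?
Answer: -25324459/5705 ≈ -4439.0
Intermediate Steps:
(-110 - 5*14)/(-28525) - 4439 = (-110 - 70)*(-1/28525) - 4439 = -180*(-1/28525) - 4439 = 36/5705 - 4439 = -25324459/5705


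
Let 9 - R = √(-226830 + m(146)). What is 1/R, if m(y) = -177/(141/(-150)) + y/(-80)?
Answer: 16920/426242111 + 2*I*√200262220570/426242111 ≈ 3.9696e-5 + 0.0020998*I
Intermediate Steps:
m(y) = 8850/47 - y/80 (m(y) = -177/(141*(-1/150)) + y*(-1/80) = -177/(-47/50) - y/80 = -177*(-50/47) - y/80 = 8850/47 - y/80)
R = 9 - I*√200262220570/940 (R = 9 - √(-226830 + (8850/47 - 1/80*146)) = 9 - √(-226830 + (8850/47 - 73/40)) = 9 - √(-226830 + 350569/1880) = 9 - √(-426089831/1880) = 9 - I*√200262220570/940 ≈ 9.0 - 476.07*I)
1/R = 1/(9 - I*√200262220570/940)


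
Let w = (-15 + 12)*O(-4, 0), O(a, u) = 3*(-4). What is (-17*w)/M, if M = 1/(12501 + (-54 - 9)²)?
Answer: -10079640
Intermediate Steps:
M = 1/16470 (M = 1/(12501 + (-63)²) = 1/(12501 + 3969) = 1/16470 ≈ 6.0716e-5)
O(a, u) = -12
w = 36 (w = (-15 + 12)*(-12) = -3*(-12) = 36)
(-17*w)/M = (-17*36)/(1/16470) = -612*16470 = -10079640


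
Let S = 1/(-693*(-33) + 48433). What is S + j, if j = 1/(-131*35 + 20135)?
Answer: 21713/277186525 ≈ 7.8334e-5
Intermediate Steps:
S = 1/71302 (S = 1/(22869 + 48433) = 1/71302 ≈ 1.4025e-5)
j = 1/15550 (j = 1/(-4585 + 20135) = 1/15550 ≈ 6.4309e-5)
S + j = 1/71302 + 1/15550 = 21713/277186525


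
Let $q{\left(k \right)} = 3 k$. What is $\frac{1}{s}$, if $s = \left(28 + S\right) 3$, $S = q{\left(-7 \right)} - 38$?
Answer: $- \frac{1}{93} \approx -0.010753$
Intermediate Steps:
$S = -59$ ($S = 3 \left(-7\right) - 38 = -21 - 38 = -59$)
$s = -93$ ($s = \left(28 - 59\right) 3 = \left(-31\right) 3 = -93$)
$\frac{1}{s} = \frac{1}{-93} = - \frac{1}{93}$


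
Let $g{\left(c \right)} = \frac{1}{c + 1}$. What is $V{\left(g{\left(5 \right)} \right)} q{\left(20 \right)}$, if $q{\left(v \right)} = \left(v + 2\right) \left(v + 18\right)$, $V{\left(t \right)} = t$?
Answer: $\frac{418}{3} \approx 139.33$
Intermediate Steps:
$g{\left(c \right)} = \frac{1}{1 + c}$
$q{\left(v \right)} = \left(2 + v\right) \left(18 + v\right)$
$V{\left(g{\left(5 \right)} \right)} q{\left(20 \right)} = \frac{36 + 20^{2} + 20 \cdot 20}{1 + 5} = \frac{36 + 400 + 400}{6} = \frac{1}{6} \cdot 836 = \frac{418}{3}$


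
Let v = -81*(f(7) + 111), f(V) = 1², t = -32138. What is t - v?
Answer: -23066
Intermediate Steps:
f(V) = 1
v = -9072 (v = -81*(1 + 111) = -81*112 = -9072)
t - v = -32138 - 1*(-9072) = -32138 + 9072 = -23066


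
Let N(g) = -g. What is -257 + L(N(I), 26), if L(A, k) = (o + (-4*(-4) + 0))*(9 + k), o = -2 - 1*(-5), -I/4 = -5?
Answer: 408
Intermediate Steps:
I = 20 (I = -4*(-5) = 20)
o = 3 (o = -2 + 5 = 3)
L(A, k) = 171 + 19*k (L(A, k) = (3 + (-4*(-4) + 0))*(9 + k) = (3 + (16 + 0))*(9 + k) = (3 + 16)*(9 + k) = 19*(9 + k) = 171 + 19*k)
-257 + L(N(I), 26) = -257 + (171 + 19*26) = -257 + (171 + 494) = -257 + 665 = 408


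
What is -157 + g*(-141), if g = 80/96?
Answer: -549/2 ≈ -274.50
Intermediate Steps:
g = 5/6 (g = 80*(1/96) = 5/6 ≈ 0.83333)
-157 + g*(-141) = -157 + (5/6)*(-141) = -157 - 235/2 = -549/2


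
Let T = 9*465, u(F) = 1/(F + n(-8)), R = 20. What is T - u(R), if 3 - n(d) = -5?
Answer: 117179/28 ≈ 4185.0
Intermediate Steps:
n(d) = 8 (n(d) = 3 - 1*(-5) = 3 + 5 = 8)
u(F) = 1/(8 + F) (u(F) = 1/(F + 8) = 1/(8 + F))
T = 4185
T - u(R) = 4185 - 1/(8 + 20) = 4185 - 1/28 = 117179/28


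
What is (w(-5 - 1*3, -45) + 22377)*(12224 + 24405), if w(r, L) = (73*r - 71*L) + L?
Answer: 913637147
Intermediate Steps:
w(r, L) = -70*L + 73*r (w(r, L) = (-71*L + 73*r) + L = -70*L + 73*r)
(w(-5 - 1*3, -45) + 22377)*(12224 + 24405) = ((-70*(-45) + 73*(-5 - 1*3)) + 22377)*(12224 + 24405) = ((3150 + 73*(-5 - 3)) + 22377)*36629 = ((3150 + 73*(-8)) + 22377)*36629 = ((3150 - 584) + 22377)*36629 = (2566 + 22377)*36629 = 24943*36629 = 913637147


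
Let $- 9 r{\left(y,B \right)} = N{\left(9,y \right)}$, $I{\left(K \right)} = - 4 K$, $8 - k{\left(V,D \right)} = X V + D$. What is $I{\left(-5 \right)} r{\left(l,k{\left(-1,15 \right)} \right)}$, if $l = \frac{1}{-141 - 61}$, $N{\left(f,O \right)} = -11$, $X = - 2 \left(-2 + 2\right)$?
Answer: $\frac{220}{9} \approx 24.444$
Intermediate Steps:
$X = 0$ ($X = \left(-2\right) 0 = 0$)
$k{\left(V,D \right)} = 8 - D$ ($k{\left(V,D \right)} = 8 - \left(0 V + D\right) = 8 - \left(0 + D\right) = 8 - D$)
$l = - \frac{1}{202}$ ($l = \frac{1}{-202} = - \frac{1}{202} \approx -0.0049505$)
$r{\left(y,B \right)} = \frac{11}{9}$ ($r{\left(y,B \right)} = \left(- \frac{1}{9}\right) \left(-11\right) = \frac{11}{9}$)
$I{\left(-5 \right)} r{\left(l,k{\left(-1,15 \right)} \right)} = \left(-4\right) \left(-5\right) \frac{11}{9} = 20 \cdot \frac{11}{9} = \frac{220}{9}$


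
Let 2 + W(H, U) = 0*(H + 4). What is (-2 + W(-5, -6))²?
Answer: 16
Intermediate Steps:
W(H, U) = -2 (W(H, U) = -2 + 0*(H + 4) = -2 + 0*(4 + H) = -2 + 0 = -2)
(-2 + W(-5, -6))² = (-2 - 2)² = (-4)² = 16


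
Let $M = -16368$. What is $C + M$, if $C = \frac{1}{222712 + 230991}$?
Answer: $- \frac{7426210703}{453703} \approx -16368.0$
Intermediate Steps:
$C = \frac{1}{453703} \approx 2.2041 \cdot 10^{-6}$
$C + M = \frac{1}{453703} - 16368 = - \frac{7426210703}{453703}$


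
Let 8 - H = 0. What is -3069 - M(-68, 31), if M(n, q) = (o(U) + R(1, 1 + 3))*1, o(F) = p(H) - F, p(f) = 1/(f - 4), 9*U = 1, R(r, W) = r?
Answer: -110525/36 ≈ -3070.1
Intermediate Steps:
U = 1/9 (U = (1/9)*1 = 1/9 ≈ 0.11111)
H = 8 (H = 8 - 1*0 = 8 + 0 = 8)
p(f) = 1/(-4 + f)
o(F) = 1/4 - F (o(F) = 1/(-4 + 8) - F = 1/4 - F)
M(n, q) = 41/36 (M(n, q) = ((1/4 - 1*1/9) + 1)*1 = ((1/4 - 1/9) + 1)*1 = (5/36 + 1)*1 = (41/36)*1 = 41/36)
-3069 - M(-68, 31) = -3069 - 1*41/36 = -3069 - 41/36 = -110525/36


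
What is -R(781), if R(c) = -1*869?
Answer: 869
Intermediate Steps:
R(c) = -869
-R(781) = -1*(-869) = 869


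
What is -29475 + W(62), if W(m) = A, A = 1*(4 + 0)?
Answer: -29471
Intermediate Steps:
A = 4 (A = 1*4 = 4)
W(m) = 4
-29475 + W(62) = -29475 + 4 = -29471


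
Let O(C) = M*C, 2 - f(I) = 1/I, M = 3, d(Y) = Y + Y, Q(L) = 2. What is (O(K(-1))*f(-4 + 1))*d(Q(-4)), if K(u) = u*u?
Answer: 28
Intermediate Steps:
K(u) = u²
d(Y) = 2*Y
f(I) = 2 - 1/I
O(C) = 3*C
(O(K(-1))*f(-4 + 1))*d(Q(-4)) = ((3*(-1)²)*(2 - 1/(-4 + 1)))*(2*2) = ((3*1)*(2 - 1/(-3)))*4 = (3*(2 - 1*(-⅓)))*4 = (3*(2 + ⅓))*4 = (3*(7/3))*4 = 7*4 = 28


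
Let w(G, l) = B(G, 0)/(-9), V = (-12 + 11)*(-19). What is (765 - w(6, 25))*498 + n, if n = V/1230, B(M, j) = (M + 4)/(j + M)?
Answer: 1406119657/3690 ≈ 3.8106e+5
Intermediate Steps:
V = 19 (V = -1*(-19) = 19)
B(M, j) = (4 + M)/(M + j)
w(G, l) = -(4 + G)/(9*G) (w(G, l) = ((4 + G)/(G + 0))/(-9) = ((4 + G)/G)*(-⅑) = -(4 + G)/(9*G))
n = 19/1230 ≈ 0.015447
(765 - w(6, 25))*498 + n = (765 - (-4 - 1*6)/(9*6))*498 + 19/1230 = (765 - (-4 - 6)/(9*6))*498 + 19/1230 = (765 - (-10)/(9*6))*498 + 19/1230 = (765 - 1*(-5/27))*498 + 19/1230 = (765 + 5/27)*498 + 19/1230 = (20660/27)*498 + 19/1230 = 3429560/9 + 19/1230 = 1406119657/3690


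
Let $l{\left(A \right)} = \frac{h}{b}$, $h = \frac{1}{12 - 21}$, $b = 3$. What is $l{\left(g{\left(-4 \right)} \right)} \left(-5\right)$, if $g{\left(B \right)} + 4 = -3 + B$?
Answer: $\frac{5}{27} \approx 0.18519$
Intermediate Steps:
$g{\left(B \right)} = -7 + B$ ($g{\left(B \right)} = -4 + \left(-3 + B\right) = -7 + B$)
$h = - \frac{1}{9}$ ($h = \frac{1}{-9} = - \frac{1}{9} \approx -0.11111$)
$l{\left(A \right)} = - \frac{1}{27}$ ($l{\left(A \right)} = - \frac{1}{9 \cdot 3} = \left(- \frac{1}{9}\right) \frac{1}{3} = - \frac{1}{27}$)
$l{\left(g{\left(-4 \right)} \right)} \left(-5\right) = \left(- \frac{1}{27}\right) \left(-5\right) = \frac{5}{27}$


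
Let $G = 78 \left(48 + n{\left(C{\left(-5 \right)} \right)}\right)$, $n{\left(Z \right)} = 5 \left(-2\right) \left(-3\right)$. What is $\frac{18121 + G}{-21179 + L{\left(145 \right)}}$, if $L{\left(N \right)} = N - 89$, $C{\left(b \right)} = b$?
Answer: $- \frac{24205}{21123} \approx -1.1459$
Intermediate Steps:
$L{\left(N \right)} = -89 + N$ ($L{\left(N \right)} = N - 89 = -89 + N$)
$n{\left(Z \right)} = 30$ ($n{\left(Z \right)} = \left(-10\right) \left(-3\right) = 30$)
$G = 6084$ ($G = 78 \left(48 + 30\right) = 78 \cdot 78 = 6084$)
$\frac{18121 + G}{-21179 + L{\left(145 \right)}} = \frac{18121 + 6084}{-21179 + \left(-89 + 145\right)} = \frac{24205}{-21179 + 56} = \frac{24205}{-21123} = 24205 \left(- \frac{1}{21123}\right) = - \frac{24205}{21123}$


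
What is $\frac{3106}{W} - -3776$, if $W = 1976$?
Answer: $\frac{3732241}{988} \approx 3777.6$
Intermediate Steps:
$\frac{3106}{W} - -3776 = \frac{3106}{1976} - -3776 = 3106 \cdot \frac{1}{1976} + 3776 = \frac{1553}{988} + 3776 = \frac{3732241}{988}$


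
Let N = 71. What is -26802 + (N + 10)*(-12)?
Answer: -27774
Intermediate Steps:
-26802 + (N + 10)*(-12) = -26802 + (71 + 10)*(-12) = -26802 + 81*(-12) = -26802 - 972 = -27774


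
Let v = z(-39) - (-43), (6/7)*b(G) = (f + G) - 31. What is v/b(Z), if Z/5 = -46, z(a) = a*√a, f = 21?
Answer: -43/280 + 39*I*√39/280 ≈ -0.15357 + 0.86984*I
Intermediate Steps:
z(a) = a^(3/2)
Z = -230 (Z = 5*(-46) = -230)
b(G) = -35/3 + 7*G/6 (b(G) = 7*((21 + G) - 31)/6 = 7*(-10 + G)/6 = -35/3 + 7*G/6)
v = 43 - 39*I*√39 (v = (-39)^(3/2) - (-43) = -39*I*√39 - 1*(-43) = -39*I*√39 + 43 = 43 - 39*I*√39 ≈ 43.0 - 243.55*I)
v/b(Z) = (43 - 39*I*√39)/(-35/3 + (7/6)*(-230)) = (43 - 39*I*√39)/(-35/3 - 805/3) = (43 - 39*I*√39)/(-280) = (43 - 39*I*√39)*(-1/280) = -43/280 + 39*I*√39/280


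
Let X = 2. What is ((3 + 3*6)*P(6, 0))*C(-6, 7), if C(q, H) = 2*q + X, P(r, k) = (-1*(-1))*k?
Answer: 0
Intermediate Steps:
P(r, k) = k (P(r, k) = 1*k = k)
C(q, H) = 2 + 2*q (C(q, H) = 2*q + 2 = 2 + 2*q)
((3 + 3*6)*P(6, 0))*C(-6, 7) = ((3 + 3*6)*0)*(2 + 2*(-6)) = ((3 + 18)*0)*(2 - 12) = (21*0)*(-10) = 0*(-10) = 0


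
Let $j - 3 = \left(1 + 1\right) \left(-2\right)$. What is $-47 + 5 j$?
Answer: $-52$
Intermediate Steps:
$j = -1$ ($j = 3 + \left(1 + 1\right) \left(-2\right) = 3 + 2 \left(-2\right) = 3 - 4 = -1$)
$-47 + 5 j = -47 + 5 \left(-1\right) = -47 - 5 = -52$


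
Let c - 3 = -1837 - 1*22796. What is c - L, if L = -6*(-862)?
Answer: -29802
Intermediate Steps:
c = -24630 (c = 3 + (-1837 - 1*22796) = 3 + (-1837 - 22796) = 3 - 24633 = -24630)
L = 5172
c - L = -24630 - 1*5172 = -24630 - 5172 = -29802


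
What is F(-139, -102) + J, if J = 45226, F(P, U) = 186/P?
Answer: 6286228/139 ≈ 45225.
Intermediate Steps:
F(-139, -102) + J = 186/(-139) + 45226 = 186*(-1/139) + 45226 = -186/139 + 45226 = 6286228/139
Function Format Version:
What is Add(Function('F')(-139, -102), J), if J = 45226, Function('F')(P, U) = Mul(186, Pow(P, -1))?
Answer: Rational(6286228, 139) ≈ 45225.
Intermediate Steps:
Add(Function('F')(-139, -102), J) = Add(Mul(186, Pow(-139, -1)), 45226) = Add(Mul(186, Rational(-1, 139)), 45226) = Add(Rational(-186, 139), 45226) = Rational(6286228, 139)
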